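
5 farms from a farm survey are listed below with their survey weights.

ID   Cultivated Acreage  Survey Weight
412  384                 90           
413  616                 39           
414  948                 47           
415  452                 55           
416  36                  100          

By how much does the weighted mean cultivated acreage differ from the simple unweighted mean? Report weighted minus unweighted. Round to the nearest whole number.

-90

Unweighted sum = 384 + 616 + 948 + 452 + 36 = 2436
Unweighted mean = 2436 / 5 = 487.2
Weighted sum = 131600
Sum of weights = 90 + 39 + 47 + 55 + 100 = 331
Weighted mean = 131600 / 331 = 397.58308
Difference (weighted minus unweighted) = -89.616918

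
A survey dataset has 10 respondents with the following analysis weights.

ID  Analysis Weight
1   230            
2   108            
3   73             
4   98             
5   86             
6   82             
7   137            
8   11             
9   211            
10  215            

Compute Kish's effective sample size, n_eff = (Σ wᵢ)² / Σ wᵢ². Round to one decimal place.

Σ wᵢ = 230 + 108 + 73 + 98 + 86 + 82 + 137 + 11 + 211 + 215 = 1251
Σ wᵢ² = 52900 + 11664 + 5329 + 9604 + 7396 + 6724 + 18769 + 121 + 44521 + 46225 = 203253
n_eff = 1251² / 203253 = 1565001 / 203253 = 7.6997683

7.7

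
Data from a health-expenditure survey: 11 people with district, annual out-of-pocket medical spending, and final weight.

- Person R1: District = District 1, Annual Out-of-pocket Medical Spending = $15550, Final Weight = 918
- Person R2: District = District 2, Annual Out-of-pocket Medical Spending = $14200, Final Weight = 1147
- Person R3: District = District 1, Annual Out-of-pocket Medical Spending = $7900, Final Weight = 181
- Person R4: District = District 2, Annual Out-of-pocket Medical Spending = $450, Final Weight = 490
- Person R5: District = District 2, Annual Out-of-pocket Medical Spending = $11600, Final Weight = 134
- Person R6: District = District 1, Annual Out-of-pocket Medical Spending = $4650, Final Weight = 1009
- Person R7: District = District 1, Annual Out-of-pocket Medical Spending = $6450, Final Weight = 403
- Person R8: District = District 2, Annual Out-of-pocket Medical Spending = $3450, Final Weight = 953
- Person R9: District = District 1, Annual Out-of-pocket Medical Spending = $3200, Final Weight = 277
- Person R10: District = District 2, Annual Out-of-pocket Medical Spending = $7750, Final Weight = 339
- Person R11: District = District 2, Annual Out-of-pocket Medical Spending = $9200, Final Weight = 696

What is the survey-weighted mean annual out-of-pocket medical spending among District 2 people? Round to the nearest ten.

District 2 rows: R2, R4, R5, R8, R10, R11
Weighted sum = 30380600
Sum of weights = 1147 + 490 + 134 + 953 + 339 + 696 = 3759
Weighted mean = 30380600 / 3759 = 8082.0963

8080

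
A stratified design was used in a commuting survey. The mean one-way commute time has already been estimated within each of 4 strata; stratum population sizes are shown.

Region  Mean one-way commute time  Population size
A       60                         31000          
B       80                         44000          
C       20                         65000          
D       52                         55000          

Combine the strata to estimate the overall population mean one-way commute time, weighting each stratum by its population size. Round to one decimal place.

Σ Nₕ·x̄ₕ = 60×31000 + 80×44000 + 20×65000 + 52×55000
  = 1860000 + 3520000 + 1300000 + 2860000 = 9540000
Σ Nₕ = 195000
Overall mean = 9540000 / 195000 = 48.923077

48.9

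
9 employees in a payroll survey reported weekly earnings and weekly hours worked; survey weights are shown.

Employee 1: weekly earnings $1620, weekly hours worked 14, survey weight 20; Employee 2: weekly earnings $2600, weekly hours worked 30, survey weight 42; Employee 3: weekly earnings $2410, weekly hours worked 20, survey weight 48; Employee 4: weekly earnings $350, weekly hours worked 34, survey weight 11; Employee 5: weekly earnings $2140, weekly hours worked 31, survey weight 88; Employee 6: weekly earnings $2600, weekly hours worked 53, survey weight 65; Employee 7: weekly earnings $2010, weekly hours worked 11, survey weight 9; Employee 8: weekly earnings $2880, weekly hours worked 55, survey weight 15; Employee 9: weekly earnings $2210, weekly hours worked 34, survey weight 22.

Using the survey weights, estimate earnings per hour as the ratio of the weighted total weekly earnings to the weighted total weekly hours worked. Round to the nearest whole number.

Σ wᵢ·y = 1620×20 + 2600×42 + 2410×48 + 350×11 + 2140×88 + 2600×65 + 2010×9 + 2880×15 + 2210×22
  = 32400 + 109200 + 115680 + 3850 + 188320 + 169000 + 18090 + 43200 + 48620 = 728360
Σ wᵢ·x = 10719
Ratio = 728360 / 10719 = 67.950369

68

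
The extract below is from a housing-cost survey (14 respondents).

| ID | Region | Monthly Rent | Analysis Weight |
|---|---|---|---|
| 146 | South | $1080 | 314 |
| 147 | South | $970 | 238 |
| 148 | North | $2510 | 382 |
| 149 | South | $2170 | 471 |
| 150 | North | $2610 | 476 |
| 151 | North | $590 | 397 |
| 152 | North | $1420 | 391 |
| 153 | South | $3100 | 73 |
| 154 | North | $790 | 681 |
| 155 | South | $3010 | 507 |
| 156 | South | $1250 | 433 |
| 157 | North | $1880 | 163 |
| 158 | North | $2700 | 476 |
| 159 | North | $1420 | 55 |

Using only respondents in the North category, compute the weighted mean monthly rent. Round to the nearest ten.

1720

North rows: 148, 150, 151, 152, 154, 157, 158, 159
Weighted sum = 2510×382 + 2610×476 + 590×397 + 1420×391 + 790×681 + 1880×163 + 2700×476 + 1420×55
  = 958820 + 1242360 + 234230 + 555220 + 537990 + 306440 + 1285200 + 78100 = 5198360
Sum of weights = 382 + 476 + 397 + 391 + 681 + 163 + 476 + 55 = 3021
Weighted mean = 5198360 / 3021 = 1720.7415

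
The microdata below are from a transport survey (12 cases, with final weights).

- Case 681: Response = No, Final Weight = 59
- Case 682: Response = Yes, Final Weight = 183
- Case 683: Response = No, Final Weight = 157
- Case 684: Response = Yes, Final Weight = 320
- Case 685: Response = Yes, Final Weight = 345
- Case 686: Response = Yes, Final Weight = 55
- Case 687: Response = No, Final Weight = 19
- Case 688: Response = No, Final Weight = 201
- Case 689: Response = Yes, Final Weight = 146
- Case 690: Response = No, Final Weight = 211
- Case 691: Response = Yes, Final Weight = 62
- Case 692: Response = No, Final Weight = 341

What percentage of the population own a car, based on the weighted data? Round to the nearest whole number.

53

Sum of weights for 'Yes' = 183 + 320 + 345 + 55 + 146 + 62 = 1111
Total weight = 59 + 183 + 157 + 320 + 345 + 55 + 19 + 201 + 146 + 211 + 62 + 341 = 2099
Weighted proportion = 1111 / 2099 = 0.52929967 → 52.929967%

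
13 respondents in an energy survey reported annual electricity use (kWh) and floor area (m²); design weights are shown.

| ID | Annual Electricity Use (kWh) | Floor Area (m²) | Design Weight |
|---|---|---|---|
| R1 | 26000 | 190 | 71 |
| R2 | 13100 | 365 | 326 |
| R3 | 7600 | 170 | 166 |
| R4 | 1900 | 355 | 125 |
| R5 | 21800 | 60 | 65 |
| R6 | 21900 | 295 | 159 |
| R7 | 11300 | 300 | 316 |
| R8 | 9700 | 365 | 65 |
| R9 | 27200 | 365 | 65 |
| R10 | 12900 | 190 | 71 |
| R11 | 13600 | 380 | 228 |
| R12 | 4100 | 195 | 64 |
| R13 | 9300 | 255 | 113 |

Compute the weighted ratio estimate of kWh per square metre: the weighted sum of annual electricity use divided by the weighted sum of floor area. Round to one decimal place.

44.1

Σ wᵢ·y = 23814100
Σ wᵢ·x = 539555
Ratio = 23814100 / 539555 = 44.136557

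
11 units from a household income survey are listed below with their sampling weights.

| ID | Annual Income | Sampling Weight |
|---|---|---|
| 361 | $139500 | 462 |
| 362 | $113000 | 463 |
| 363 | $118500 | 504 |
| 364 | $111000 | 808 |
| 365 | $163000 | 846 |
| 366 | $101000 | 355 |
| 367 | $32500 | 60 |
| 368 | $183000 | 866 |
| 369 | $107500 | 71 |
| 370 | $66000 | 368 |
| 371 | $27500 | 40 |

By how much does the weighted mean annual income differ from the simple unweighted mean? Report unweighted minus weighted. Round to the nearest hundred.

-25100

Unweighted sum = 139500 + 113000 + 118500 + 111000 + 163000 + 101000 + 32500 + 183000 + 107500 + 66000 + 27500 = 1162500
Unweighted mean = 1162500 / 11 = 105681.82
Weighted sum = 139500×462 + 113000×463 + 118500×504 + 111000×808 + 163000×846 + 101000×355 + 32500×60 + 183000×866 + 107500×71 + 66000×368 + 27500×40
  = 64449000 + 52319000 + 59724000 + 89688000 + 137898000 + 35855000 + 1950000 + 158478000 + 7632500 + 24288000 + 1100000 = 633381500
Sum of weights = 462 + 463 + 504 + 808 + 846 + 355 + 60 + 866 + 71 + 368 + 40 = 4843
Weighted mean = 633381500 / 4843 = 130782.88
Difference (unweighted minus weighted) = -25101.064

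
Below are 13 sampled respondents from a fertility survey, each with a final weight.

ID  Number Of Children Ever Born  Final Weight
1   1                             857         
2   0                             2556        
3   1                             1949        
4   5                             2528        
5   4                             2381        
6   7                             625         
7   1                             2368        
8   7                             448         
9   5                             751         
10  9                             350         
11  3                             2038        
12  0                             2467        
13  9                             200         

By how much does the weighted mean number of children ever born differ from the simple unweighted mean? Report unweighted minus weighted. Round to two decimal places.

1.46

Unweighted sum = 52
Unweighted mean = 52 / 13 = 4
Weighted sum = 49668
Sum of weights = 19518
Weighted mean = 49668 / 19518 = 2.5447279
Difference (unweighted minus weighted) = 1.4552721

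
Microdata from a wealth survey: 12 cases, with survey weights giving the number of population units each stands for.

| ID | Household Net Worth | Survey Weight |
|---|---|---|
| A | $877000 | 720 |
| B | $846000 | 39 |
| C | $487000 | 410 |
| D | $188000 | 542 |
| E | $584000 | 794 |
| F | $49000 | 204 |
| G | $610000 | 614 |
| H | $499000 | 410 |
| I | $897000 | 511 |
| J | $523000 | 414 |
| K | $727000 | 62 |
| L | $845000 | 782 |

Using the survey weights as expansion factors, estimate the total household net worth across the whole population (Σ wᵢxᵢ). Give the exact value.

3399575000

Weighted total = 877000×720 + 846000×39 + 487000×410 + 188000×542 + 584000×794 + 49000×204 + 610000×614 + 499000×410 + 897000×511 + 523000×414 + 727000×62 + 845000×782
  = 631440000 + 32994000 + 199670000 + 101896000 + 463696000 + 9996000 + 374540000 + 204590000 + 458367000 + 216522000 + 45074000 + 660790000 = 3399575000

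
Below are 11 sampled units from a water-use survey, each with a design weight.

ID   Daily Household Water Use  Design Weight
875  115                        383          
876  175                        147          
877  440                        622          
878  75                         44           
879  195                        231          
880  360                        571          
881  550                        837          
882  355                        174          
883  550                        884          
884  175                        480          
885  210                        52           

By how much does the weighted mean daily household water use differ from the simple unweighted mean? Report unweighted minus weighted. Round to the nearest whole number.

-93

Unweighted sum = 115 + 175 + 440 + 75 + 195 + 360 + 550 + 355 + 550 + 175 + 210 = 3200
Unweighted mean = 3200 / 11 = 290.90909
Weighted sum = 115×383 + 175×147 + 440×622 + 75×44 + 195×231 + 360×571 + 550×837 + 355×174 + 550×884 + 175×480 + 210×52
  = 44045 + 25725 + 273680 + 3300 + 45045 + 205560 + 460350 + 61770 + 486200 + 84000 + 10920 = 1700595
Sum of weights = 383 + 147 + 622 + 44 + 231 + 571 + 837 + 174 + 884 + 480 + 52 = 4425
Weighted mean = 1700595 / 4425 = 384.31525
Difference (unweighted minus weighted) = -93.406163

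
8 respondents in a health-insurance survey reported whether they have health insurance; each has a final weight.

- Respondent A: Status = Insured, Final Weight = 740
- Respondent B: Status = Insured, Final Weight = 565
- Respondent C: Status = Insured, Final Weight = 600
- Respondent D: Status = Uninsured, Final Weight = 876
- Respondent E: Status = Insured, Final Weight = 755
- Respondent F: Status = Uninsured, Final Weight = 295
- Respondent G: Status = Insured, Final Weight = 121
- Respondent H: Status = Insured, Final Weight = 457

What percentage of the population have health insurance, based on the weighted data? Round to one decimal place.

73.4

Sum of weights for 'Insured' = 740 + 565 + 600 + 755 + 121 + 457 = 3238
Total weight = 740 + 565 + 600 + 876 + 755 + 295 + 121 + 457 = 4409
Weighted proportion = 3238 / 4409 = 0.73440689 → 73.440689%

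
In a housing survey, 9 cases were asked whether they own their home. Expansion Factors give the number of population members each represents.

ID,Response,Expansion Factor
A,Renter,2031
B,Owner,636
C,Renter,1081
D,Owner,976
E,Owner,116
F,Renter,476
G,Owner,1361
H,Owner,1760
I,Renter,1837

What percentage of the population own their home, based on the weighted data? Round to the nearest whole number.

Sum of weights for 'Owner' = 636 + 976 + 116 + 1361 + 1760 = 4849
Total weight = 2031 + 636 + 1081 + 976 + 116 + 476 + 1361 + 1760 + 1837 = 10274
Weighted proportion = 4849 / 10274 = 0.47196807 → 47.196807%

47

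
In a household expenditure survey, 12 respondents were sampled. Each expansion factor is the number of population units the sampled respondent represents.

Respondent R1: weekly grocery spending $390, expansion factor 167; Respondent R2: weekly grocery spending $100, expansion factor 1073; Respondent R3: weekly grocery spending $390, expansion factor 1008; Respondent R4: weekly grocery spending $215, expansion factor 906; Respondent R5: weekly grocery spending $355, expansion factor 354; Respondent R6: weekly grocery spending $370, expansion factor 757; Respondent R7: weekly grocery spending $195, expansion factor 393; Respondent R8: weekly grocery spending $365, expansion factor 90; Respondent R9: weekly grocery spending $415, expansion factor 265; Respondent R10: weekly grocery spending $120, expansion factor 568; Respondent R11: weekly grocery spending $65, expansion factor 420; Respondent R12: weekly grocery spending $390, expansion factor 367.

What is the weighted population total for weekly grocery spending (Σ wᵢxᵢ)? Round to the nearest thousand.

1624000

Weighted total = 390×167 + 100×1073 + 390×1008 + 215×906 + 355×354 + 370×757 + 195×393 + 365×90 + 415×265 + 120×568 + 65×420 + 390×367
  = 65130 + 107300 + 393120 + 194790 + 125670 + 280090 + 76635 + 32850 + 109975 + 68160 + 27300 + 143130 = 1624150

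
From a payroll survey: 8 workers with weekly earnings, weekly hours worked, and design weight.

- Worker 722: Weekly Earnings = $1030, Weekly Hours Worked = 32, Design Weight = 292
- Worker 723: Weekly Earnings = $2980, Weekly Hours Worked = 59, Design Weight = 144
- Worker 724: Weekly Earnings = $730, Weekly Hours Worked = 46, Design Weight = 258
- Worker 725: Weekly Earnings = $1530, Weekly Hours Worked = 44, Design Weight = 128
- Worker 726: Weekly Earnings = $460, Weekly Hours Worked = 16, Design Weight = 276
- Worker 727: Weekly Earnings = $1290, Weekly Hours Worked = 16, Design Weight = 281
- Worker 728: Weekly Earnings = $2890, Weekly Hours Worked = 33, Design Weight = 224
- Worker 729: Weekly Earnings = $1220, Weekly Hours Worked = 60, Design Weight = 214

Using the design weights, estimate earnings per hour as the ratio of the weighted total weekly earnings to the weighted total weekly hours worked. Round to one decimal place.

Σ wᵢ·y = 1030×292 + 2980×144 + 730×258 + 1530×128 + 460×276 + 1290×281 + 2890×224 + 1220×214
  = 300760 + 429120 + 188340 + 195840 + 126960 + 362490 + 647360 + 261080 = 2511950
Σ wᵢ·x = 32×292 + 59×144 + 46×258 + 44×128 + 16×276 + 16×281 + 33×224 + 60×214
  = 9344 + 8496 + 11868 + 5632 + 4416 + 4496 + 7392 + 12840 = 64484
Ratio = 2511950 / 64484 = 38.954624

39.0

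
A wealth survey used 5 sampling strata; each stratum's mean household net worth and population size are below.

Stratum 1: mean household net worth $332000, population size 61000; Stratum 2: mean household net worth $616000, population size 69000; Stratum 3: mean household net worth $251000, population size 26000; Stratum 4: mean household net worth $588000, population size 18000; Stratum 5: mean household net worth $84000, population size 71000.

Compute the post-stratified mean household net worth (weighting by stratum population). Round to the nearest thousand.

Σ Nₕ·x̄ₕ = 332000×61000 + 616000×69000 + 251000×26000 + 588000×18000 + 84000×71000
  = 20252000000 + 42504000000 + 6526000000 + 10584000000 + 5964000000 = 85830000000
Σ Nₕ = 245000
Overall mean = 85830000000 / 245000 = 350326.53

350000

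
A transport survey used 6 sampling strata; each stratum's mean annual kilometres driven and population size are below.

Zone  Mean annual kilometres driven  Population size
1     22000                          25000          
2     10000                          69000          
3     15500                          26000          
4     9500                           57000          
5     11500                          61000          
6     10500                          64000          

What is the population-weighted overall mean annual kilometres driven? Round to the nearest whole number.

11781

Σ Nₕ·x̄ₕ = 22000×25000 + 10000×69000 + 15500×26000 + 9500×57000 + 11500×61000 + 10500×64000
  = 550000000 + 690000000 + 403000000 + 541500000 + 701500000 + 672000000 = 3558000000
Σ Nₕ = 25000 + 69000 + 26000 + 57000 + 61000 + 64000 = 302000
Overall mean = 3558000000 / 302000 = 11781.457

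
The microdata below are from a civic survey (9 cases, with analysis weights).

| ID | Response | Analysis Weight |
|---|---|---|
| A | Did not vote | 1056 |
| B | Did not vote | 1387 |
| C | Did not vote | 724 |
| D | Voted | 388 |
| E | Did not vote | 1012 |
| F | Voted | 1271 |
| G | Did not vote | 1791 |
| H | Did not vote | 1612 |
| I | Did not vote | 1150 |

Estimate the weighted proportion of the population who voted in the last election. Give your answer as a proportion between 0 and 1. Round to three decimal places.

Sum of weights for 'Voted' = 388 + 1271 = 1659
Total weight = 1056 + 1387 + 724 + 388 + 1012 + 1271 + 1791 + 1612 + 1150 = 10391
Weighted proportion = 1659 / 10391 = 0.1596574

0.160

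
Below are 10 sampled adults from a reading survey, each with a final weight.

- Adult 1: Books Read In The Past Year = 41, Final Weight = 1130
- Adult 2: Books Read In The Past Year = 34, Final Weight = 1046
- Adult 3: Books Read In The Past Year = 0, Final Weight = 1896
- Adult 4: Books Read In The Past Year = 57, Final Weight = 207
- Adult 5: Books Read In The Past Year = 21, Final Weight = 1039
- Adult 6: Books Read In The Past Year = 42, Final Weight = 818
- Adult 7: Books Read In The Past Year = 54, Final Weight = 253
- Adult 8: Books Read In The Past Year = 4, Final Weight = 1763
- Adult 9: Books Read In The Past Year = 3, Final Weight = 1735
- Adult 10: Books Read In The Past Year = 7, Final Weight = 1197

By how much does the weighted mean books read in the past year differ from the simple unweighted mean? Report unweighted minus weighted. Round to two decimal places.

9.68

Unweighted sum = 263
Unweighted mean = 263 / 10 = 26.3
Weighted sum = 41×1130 + 34×1046 + 0×1896 + 57×207 + 21×1039 + 42×818 + 54×253 + 4×1763 + 3×1735 + 7×1197
  = 46330 + 35564 + 0 + 11799 + 21819 + 34356 + 13662 + 7052 + 5205 + 8379 = 184166
Sum of weights = 1130 + 1046 + 1896 + 207 + 1039 + 818 + 253 + 1763 + 1735 + 1197 = 11084
Weighted mean = 184166 / 11084 = 16.615482
Difference (unweighted minus weighted) = 9.6845182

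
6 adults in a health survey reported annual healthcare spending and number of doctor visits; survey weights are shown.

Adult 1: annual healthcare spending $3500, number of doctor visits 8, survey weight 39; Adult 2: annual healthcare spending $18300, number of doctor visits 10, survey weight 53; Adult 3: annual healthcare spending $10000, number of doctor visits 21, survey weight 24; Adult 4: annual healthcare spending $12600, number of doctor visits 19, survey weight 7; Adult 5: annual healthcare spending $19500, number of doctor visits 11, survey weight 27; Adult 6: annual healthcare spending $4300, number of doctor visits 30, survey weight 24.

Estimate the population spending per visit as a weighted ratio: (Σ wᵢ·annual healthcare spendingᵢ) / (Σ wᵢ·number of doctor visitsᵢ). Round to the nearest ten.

830

Σ wᵢ·y = 3500×39 + 18300×53 + 10000×24 + 12600×7 + 19500×27 + 4300×24
  = 2064300
Σ wᵢ·x = 8×39 + 10×53 + 21×24 + 19×7 + 11×27 + 30×24
  = 2496
Ratio = 2064300 / 2496 = 827.04327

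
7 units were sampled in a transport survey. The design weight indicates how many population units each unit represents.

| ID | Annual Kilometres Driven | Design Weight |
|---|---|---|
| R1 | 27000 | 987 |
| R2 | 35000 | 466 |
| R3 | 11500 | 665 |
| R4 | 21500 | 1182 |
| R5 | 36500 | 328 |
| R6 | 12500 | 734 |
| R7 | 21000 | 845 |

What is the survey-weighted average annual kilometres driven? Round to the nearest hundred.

22100

Weighted sum = 27000×987 + 35000×466 + 11500×665 + 21500×1182 + 36500×328 + 12500×734 + 21000×845
  = 114911500
Sum of weights = 987 + 466 + 665 + 1182 + 328 + 734 + 845 = 5207
Weighted mean = 114911500 / 5207 = 22068.658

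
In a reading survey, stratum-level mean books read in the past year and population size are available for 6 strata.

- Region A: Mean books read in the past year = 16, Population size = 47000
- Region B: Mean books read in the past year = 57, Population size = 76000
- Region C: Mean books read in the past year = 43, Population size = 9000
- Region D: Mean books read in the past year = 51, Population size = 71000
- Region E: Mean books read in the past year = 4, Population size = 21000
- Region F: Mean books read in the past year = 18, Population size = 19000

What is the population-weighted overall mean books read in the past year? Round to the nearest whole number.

39

Σ Nₕ·x̄ₕ = 9518000
Σ Nₕ = 47000 + 76000 + 9000 + 71000 + 21000 + 19000 = 243000
Overall mean = 9518000 / 243000 = 39.168724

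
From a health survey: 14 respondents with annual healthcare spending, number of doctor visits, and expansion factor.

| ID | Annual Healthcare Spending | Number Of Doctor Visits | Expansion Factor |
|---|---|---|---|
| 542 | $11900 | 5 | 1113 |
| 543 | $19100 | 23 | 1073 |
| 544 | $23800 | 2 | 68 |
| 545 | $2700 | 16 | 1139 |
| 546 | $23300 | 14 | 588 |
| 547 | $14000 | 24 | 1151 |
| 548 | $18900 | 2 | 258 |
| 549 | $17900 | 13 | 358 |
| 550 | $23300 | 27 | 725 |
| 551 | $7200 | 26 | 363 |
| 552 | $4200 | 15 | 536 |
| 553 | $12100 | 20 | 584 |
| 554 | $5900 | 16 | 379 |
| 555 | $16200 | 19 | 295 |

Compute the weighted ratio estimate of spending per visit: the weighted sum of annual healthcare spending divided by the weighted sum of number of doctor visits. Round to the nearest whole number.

Σ wᵢ·y = 115370300
Σ wᵢ·x = 150032
Ratio = 115370300 / 150032 = 768.97129

769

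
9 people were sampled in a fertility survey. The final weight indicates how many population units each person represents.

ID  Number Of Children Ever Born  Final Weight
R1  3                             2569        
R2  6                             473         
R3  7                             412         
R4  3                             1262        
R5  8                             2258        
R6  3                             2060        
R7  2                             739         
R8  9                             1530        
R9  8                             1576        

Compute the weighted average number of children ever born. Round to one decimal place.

5.4

Weighted sum = 3×2569 + 6×473 + 7×412 + 3×1262 + 8×2258 + 3×2060 + 2×739 + 9×1530 + 8×1576
  = 7707 + 2838 + 2884 + 3786 + 18064 + 6180 + 1478 + 13770 + 12608 = 69315
Sum of weights = 2569 + 473 + 412 + 1262 + 2258 + 2060 + 739 + 1530 + 1576 = 12879
Weighted mean = 69315 / 12879 = 5.3820172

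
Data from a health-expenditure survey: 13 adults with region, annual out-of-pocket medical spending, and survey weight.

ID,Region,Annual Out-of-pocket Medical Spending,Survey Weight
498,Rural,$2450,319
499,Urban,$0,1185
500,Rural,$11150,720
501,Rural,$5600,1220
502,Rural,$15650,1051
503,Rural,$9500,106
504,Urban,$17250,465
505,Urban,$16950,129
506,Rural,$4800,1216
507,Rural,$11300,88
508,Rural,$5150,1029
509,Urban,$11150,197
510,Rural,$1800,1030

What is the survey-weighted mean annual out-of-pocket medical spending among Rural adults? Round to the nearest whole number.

6945

Rural rows: 498, 500, 501, 502, 503, 506, 507, 508, 510
Weighted sum = 2450×319 + 11150×720 + 5600×1220 + 15650×1051 + 9500×106 + 4800×1216 + 11300×88 + 5150×1029 + 1800×1030
  = 781550 + 8028000 + 6832000 + 16448150 + 1007000 + 5836800 + 994400 + 5299350 + 1854000 = 47081250
Sum of weights = 319 + 720 + 1220 + 1051 + 106 + 1216 + 88 + 1029 + 1030 = 6779
Weighted mean = 47081250 / 6779 = 6945.1615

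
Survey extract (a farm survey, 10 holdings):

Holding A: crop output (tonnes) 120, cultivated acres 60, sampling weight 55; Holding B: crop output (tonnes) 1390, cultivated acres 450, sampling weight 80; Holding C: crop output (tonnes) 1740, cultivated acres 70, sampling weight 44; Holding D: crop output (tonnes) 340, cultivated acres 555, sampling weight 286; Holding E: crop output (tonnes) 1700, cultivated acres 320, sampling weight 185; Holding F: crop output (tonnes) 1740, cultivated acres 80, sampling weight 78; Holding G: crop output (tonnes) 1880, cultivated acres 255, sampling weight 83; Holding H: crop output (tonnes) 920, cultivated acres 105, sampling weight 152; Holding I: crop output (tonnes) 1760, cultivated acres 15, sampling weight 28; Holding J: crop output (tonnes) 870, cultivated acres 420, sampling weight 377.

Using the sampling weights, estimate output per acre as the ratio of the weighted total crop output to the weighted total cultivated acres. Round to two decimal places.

Σ wᵢ·y = 120×55 + 1390×80 + 1740×44 + 340×286 + 1700×185 + 1740×78 + 1880×83 + 920×152 + 1760×28 + 870×377
  = 6600 + 111200 + 76560 + 97240 + 314500 + 135720 + 156040 + 139840 + 49280 + 327990 = 1414970
Σ wᵢ·x = 462435
Ratio = 1414970 / 462435 = 3.0598246

3.06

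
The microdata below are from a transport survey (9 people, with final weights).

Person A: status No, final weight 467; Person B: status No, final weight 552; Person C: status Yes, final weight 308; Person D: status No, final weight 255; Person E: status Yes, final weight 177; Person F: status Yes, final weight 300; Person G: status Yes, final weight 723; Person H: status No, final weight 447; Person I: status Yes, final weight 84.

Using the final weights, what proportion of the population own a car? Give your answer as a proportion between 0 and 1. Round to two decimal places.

0.48

Sum of weights for 'Yes' = 308 + 177 + 300 + 723 + 84 = 1592
Total weight = 467 + 552 + 308 + 255 + 177 + 300 + 723 + 447 + 84 = 3313
Weighted proportion = 1592 / 3313 = 0.48053124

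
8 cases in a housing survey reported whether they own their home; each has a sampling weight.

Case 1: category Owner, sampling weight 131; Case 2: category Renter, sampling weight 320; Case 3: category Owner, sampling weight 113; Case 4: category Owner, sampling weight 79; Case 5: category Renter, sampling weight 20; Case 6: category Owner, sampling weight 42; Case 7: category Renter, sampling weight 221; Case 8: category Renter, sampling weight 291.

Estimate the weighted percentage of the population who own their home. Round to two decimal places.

29.99

Sum of weights for 'Owner' = 131 + 113 + 79 + 42 = 365
Total weight = 131 + 320 + 113 + 79 + 20 + 42 + 221 + 291 = 1217
Weighted proportion = 365 / 1217 = 0.29991783 → 29.991783%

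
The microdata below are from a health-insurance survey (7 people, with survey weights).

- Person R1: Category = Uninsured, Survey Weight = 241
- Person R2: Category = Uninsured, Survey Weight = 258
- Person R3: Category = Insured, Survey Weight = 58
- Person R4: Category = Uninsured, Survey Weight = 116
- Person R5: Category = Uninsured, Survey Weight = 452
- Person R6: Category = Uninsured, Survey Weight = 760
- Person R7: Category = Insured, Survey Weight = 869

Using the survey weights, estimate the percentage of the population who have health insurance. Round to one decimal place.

Sum of weights for 'Insured' = 58 + 869 = 927
Total weight = 241 + 258 + 58 + 116 + 452 + 760 + 869 = 2754
Weighted proportion = 927 / 2754 = 0.33660131 → 33.660131%

33.7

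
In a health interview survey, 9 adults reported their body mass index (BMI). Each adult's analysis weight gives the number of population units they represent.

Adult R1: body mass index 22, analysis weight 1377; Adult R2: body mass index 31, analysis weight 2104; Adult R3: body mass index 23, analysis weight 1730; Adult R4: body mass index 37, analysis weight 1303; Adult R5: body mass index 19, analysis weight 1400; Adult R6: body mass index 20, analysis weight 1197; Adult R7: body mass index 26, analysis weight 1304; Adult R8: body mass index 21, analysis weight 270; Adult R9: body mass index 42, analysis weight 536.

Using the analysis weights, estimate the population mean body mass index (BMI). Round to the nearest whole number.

26

Weighted sum = 22×1377 + 31×2104 + 23×1730 + 37×1303 + 19×1400 + 20×1197 + 26×1304 + 21×270 + 42×536
  = 30294 + 65224 + 39790 + 48211 + 26600 + 23940 + 33904 + 5670 + 22512 = 296145
Sum of weights = 11221
Weighted mean = 296145 / 11221 = 26.392033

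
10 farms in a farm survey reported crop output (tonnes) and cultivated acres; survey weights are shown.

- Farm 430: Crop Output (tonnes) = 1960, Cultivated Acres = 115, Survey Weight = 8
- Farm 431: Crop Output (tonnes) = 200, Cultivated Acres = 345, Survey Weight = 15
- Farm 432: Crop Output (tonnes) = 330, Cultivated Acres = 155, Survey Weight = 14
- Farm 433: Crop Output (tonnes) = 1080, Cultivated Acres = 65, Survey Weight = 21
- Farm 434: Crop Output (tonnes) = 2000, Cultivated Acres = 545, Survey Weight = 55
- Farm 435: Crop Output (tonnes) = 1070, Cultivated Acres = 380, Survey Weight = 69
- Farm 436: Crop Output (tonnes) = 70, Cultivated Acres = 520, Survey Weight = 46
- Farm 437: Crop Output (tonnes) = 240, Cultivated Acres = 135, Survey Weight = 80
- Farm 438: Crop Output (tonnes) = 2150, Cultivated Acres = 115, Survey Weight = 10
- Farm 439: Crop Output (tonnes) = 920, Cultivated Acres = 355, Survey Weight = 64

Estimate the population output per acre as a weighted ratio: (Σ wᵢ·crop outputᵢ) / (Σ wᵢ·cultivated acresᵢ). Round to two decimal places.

Σ wᵢ·y = 1960×8 + 200×15 + 330×14 + 1080×21 + 2000×55 + 1070×69 + 70×46 + 240×80 + 2150×10 + 920×64
  = 15680 + 3000 + 4620 + 22680 + 110000 + 73830 + 3220 + 19200 + 21500 + 58880 = 332610
Σ wᵢ·x = 115×8 + 345×15 + 155×14 + 65×21 + 545×55 + 380×69 + 520×46 + 135×80 + 115×10 + 355×64
  = 920 + 5175 + 2170 + 1365 + 29975 + 26220 + 23920 + 10800 + 1150 + 22720 = 124415
Ratio = 332610 / 124415 = 2.6733915

2.67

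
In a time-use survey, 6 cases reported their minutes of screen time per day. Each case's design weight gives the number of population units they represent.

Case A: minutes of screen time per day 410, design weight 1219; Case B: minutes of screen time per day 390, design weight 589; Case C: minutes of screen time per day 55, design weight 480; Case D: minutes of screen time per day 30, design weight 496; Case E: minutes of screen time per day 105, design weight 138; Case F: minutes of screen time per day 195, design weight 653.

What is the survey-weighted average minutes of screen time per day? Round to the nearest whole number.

255

Weighted sum = 410×1219 + 390×589 + 55×480 + 30×496 + 105×138 + 195×653
  = 499790 + 229710 + 26400 + 14880 + 14490 + 127335 = 912605
Sum of weights = 1219 + 589 + 480 + 496 + 138 + 653 = 3575
Weighted mean = 912605 / 3575 = 255.27413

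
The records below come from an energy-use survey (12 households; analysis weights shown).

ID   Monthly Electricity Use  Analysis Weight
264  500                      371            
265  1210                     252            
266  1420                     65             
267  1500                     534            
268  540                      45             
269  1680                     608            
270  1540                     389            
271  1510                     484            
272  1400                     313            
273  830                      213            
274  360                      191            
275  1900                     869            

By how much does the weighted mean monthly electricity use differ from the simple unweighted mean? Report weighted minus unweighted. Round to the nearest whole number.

207

Unweighted sum = 14390
Unweighted mean = 14390 / 12 = 1199.1667
Weighted sum = 500×371 + 1210×252 + 1420×65 + 1500×534 + 540×45 + 1680×608 + 1540×389 + 1510×484 + 1400×313 + 830×213 + 360×191 + 1900×869
  = 185500 + 304920 + 92300 + 801000 + 24300 + 1021440 + 599060 + 730840 + 438200 + 176790 + 68760 + 1651100 = 6094210
Sum of weights = 371 + 252 + 65 + 534 + 45 + 608 + 389 + 484 + 313 + 213 + 191 + 869 = 4334
Weighted mean = 6094210 / 4334 = 1406.1398
Difference (weighted minus unweighted) = 206.97316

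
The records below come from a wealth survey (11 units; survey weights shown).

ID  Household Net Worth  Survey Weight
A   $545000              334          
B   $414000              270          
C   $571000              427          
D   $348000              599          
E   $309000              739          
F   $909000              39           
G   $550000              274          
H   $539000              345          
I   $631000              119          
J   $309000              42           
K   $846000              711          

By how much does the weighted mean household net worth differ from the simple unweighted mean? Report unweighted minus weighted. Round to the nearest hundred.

Unweighted sum = 5971000
Unweighted mean = 5971000 / 11 = 542818.18
Weighted sum = 545000×334 + 414000×270 + 571000×427 + 348000×599 + 309000×739 + 909000×39 + 550000×274 + 539000×345 + 631000×119 + 309000×42 + 846000×711
  = 2036109000
Sum of weights = 334 + 270 + 427 + 599 + 739 + 39 + 274 + 345 + 119 + 42 + 711 = 3899
Weighted mean = 2036109000 / 3899 = 522213.13
Difference (unweighted minus weighted) = 20605.05

20600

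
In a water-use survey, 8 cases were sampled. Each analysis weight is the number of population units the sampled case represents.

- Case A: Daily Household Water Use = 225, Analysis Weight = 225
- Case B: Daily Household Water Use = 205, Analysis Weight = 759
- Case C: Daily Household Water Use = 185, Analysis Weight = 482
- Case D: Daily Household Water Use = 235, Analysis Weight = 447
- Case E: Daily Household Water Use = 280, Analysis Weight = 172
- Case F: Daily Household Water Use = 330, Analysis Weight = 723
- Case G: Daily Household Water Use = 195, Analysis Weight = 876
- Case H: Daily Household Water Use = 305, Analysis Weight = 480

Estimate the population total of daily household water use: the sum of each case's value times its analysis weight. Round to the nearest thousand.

Weighted total = 225×225 + 205×759 + 185×482 + 235×447 + 280×172 + 330×723 + 195×876 + 305×480
  = 50625 + 155595 + 89170 + 105045 + 48160 + 238590 + 170820 + 146400 = 1004405

1004000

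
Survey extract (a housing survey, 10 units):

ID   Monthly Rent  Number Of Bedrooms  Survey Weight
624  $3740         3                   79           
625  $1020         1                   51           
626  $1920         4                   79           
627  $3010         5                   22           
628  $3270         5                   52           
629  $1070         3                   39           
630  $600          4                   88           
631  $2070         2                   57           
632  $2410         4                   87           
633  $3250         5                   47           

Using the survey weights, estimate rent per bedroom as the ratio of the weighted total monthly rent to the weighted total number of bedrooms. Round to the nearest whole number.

612

Σ wᵢ·y = 1310360
Σ wᵢ·x = 2140
Ratio = 1310360 / 2140 = 612.31776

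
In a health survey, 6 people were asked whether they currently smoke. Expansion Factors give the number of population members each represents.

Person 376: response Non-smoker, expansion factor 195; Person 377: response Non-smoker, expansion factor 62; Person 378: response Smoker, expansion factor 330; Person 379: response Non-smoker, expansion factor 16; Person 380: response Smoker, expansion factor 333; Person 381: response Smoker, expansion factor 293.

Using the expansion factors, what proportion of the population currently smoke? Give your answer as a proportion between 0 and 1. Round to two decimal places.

Sum of weights for 'Smoker' = 330 + 333 + 293 = 956
Total weight = 195 + 62 + 330 + 16 + 333 + 293 = 1229
Weighted proportion = 956 / 1229 = 0.77786819

0.78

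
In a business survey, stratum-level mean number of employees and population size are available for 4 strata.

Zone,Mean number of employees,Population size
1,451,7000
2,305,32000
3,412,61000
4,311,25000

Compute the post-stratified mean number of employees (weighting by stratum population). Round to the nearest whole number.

Σ Nₕ·x̄ₕ = 451×7000 + 305×32000 + 412×61000 + 311×25000
  = 3157000 + 9760000 + 25132000 + 7775000 = 45824000
Σ Nₕ = 7000 + 32000 + 61000 + 25000 = 125000
Overall mean = 45824000 / 125000 = 366.592

367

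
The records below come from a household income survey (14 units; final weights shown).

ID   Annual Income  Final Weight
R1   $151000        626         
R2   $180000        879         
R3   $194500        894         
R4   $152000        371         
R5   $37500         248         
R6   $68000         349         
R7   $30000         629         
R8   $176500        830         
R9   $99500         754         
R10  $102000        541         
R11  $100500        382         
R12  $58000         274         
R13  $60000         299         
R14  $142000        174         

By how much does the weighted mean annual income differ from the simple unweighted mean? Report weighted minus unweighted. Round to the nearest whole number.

14496

Unweighted sum = 1551500
Unweighted mean = 1551500 / 14 = 110821.43
Weighted sum = 908554000
Sum of weights = 7250
Weighted mean = 908554000 / 7250 = 125317.79
Difference (weighted minus unweighted) = 14496.365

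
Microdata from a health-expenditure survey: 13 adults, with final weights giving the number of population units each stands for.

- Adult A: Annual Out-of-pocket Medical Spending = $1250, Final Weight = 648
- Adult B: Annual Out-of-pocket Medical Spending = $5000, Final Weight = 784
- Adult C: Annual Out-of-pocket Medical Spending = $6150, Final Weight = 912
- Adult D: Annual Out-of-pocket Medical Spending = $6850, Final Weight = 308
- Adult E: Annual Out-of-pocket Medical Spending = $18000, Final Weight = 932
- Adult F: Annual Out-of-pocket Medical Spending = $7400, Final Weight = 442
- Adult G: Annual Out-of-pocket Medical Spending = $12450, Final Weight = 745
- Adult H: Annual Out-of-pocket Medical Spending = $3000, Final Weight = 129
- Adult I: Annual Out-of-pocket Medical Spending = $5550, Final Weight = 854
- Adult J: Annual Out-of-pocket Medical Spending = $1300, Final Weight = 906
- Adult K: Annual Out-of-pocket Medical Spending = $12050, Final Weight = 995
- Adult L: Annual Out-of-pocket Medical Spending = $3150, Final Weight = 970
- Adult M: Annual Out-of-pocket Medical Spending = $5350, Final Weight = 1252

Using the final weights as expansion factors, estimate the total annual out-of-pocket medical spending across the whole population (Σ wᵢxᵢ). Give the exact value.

Weighted total = 69818600

69818600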